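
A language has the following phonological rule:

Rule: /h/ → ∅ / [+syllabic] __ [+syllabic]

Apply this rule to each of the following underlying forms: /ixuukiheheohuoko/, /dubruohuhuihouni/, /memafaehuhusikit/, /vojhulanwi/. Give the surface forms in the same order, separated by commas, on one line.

ixuukieeouoko, dubruouuiouni, memafaeuusikit, vojhulanwi

/ixuukiheheohuoko/: /h/ occurs between vowels /i/ and /e/, so it deletes. /h/ occurs between vowels /e/ and /e/, so it deletes. /h/ occurs between vowels /o/ and /u/, so it deletes. → [ixuukieeouoko].
/dubruohuhuihouni/: /h/ occurs between vowels /o/ and /u/, so it deletes. /h/ occurs between vowels /u/ and /u/, so it deletes. /h/ occurs between vowels /i/ and /o/, so it deletes. → [dubruouuiouni].
/memafaehuhusikit/: /h/ occurs between vowels /e/ and /u/, so it deletes. /h/ occurs between vowels /u/ and /u/, so it deletes. → [memafaeuusikit].
/vojhulanwi/: the rule's environment is not met; surfaces unchanged as [vojhulanwi].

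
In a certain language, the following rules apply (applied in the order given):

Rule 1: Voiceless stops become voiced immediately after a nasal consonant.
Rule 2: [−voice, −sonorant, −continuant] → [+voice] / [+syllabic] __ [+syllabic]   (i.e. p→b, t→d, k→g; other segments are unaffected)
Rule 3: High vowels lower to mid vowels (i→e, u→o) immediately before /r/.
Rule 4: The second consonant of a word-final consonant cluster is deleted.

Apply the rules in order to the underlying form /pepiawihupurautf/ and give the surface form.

pebiawihuboraut

Rule 1 (post-nasal voicing): no segment meets the environment; /pepiawihupurautf/ is unchanged.
Rule 2 (intervocalic voicing): /p/ is a voiceless stop between vowels /e/ and /i/, so it voices to [b]. /p/ is a voiceless stop between vowels /u/ and /u/, so it voices to [b]. /pepiawihupurautf/ → pebiawihuburautf.
Rule 3 (pre-rhotic lowering): /u/ is a high vowel immediately before /r/, so it lowers to [o]. /pebiawihuburautf/ → pebiawihuborautf.
Rule 4 (final cluster simplification): /f/ is the second consonant of a word-final cluster /tf/, so it deletes. /pebiawihuborautf/ → pebiawihuboraut.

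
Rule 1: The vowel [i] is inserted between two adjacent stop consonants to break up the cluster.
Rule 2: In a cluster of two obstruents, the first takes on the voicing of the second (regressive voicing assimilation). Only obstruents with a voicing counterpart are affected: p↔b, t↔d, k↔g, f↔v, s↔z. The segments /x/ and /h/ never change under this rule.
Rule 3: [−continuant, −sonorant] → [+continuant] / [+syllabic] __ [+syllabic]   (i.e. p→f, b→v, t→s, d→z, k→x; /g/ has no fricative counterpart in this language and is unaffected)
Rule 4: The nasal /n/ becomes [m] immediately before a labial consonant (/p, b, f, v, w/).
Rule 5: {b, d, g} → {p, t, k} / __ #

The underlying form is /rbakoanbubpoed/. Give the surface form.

rbaxoambuvifoet

Rule 1 (stop-cluster i-epenthesis): /b/ and /p/ form a stop–stop cluster, so [i] is inserted between them. /rbakoanbubpoed/ → rbakoanbubipoed.
Rule 2 (regressive voicing assimilation): no segment meets the environment; /rbakoanbubipoed/ is unchanged.
Rule 3 (intervocalic spirantization): /k/ is a stop between vowels /a/ and /o/, so it spirantizes to the fricative [x]. /b/ is a stop between vowels /u/ and /i/, so it spirantizes to the fricative [v]. /p/ is a stop between vowels /i/ and /o/, so it spirantizes to the fricative [f]. /rbakoanbubipoed/ → rbaxoanbuvifoed.
Rule 4 (nasal place assimilation): /n/ precedes the labial consonant /b/, so it assimilates in place to [m]. /rbaxoanbuvifoed/ → rbaxoambuvifoed.
Rule 5 (final devoicing): /d/ is a voiced stop in word-final position, so it devoices to [t]. /rbaxoambuvifoed/ → rbaxoambuvifoet.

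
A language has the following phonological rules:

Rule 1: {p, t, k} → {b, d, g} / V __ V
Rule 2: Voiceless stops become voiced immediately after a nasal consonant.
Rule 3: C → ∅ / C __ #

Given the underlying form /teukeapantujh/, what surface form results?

teugeabanduj

Rule 1 (intervocalic voicing): /k/ is a voiceless stop between vowels /u/ and /e/, so it voices to [g]. /p/ is a voiceless stop between vowels /a/ and /a/, so it voices to [b]. /teukeapantujh/ → teugeabantujh.
Rule 2 (post-nasal voicing): /t/ is a voiceless stop immediately after the nasal /n/, so it voices to [d]. /teugeabantujh/ → teugeabandujh.
Rule 3 (final cluster simplification): /h/ is the second consonant of a word-final cluster /jh/, so it deletes. /teugeabandujh/ → teugeabanduj.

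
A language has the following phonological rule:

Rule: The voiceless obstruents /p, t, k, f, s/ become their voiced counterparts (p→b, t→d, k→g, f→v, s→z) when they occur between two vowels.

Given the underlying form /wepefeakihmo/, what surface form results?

/p/ is a voiceless obstruent between vowels /e/ and /e/, so it voices to [b].
/f/ is a voiceless obstruent between vowels /e/ and /e/, so it voices to [v].
/k/ is a voiceless obstruent between vowels /a/ and /i/, so it voices to [g].
Surface form: [webeveagihmo].

webeveagihmo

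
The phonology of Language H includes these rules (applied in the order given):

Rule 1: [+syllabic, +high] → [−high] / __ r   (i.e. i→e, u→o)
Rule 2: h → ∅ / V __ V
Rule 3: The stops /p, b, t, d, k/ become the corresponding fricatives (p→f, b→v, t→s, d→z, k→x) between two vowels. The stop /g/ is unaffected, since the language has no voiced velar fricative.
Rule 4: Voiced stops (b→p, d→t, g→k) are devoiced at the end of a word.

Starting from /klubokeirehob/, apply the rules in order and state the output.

Rule 1 (pre-rhotic lowering): /i/ is a high vowel immediately before /r/, so it lowers to [e]. /klubokeirehob/ → klubokeerehob.
Rule 2 (intervocalic h-deletion): /h/ occurs between vowels /e/ and /o/, so it deletes. /klubokeerehob/ → klubokeereob.
Rule 3 (intervocalic spirantization): /b/ is a stop between vowels /u/ and /o/, so it spirantizes to the fricative [v]. /k/ is a stop between vowels /o/ and /e/, so it spirantizes to the fricative [x]. /klubokeereob/ → kluvoxeereob.
Rule 4 (final devoicing): /b/ is a voiced stop in word-final position, so it devoices to [p]. /kluvoxeereob/ → kluvoxeereop.

kluvoxeereop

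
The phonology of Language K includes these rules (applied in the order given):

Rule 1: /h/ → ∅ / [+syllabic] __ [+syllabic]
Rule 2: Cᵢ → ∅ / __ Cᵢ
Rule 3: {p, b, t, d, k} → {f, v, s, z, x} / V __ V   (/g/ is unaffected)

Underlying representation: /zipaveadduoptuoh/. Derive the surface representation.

Rule 1 (intervocalic h-deletion): no segment meets the environment; /zipaveadduoptuoh/ is unchanged.
Rule 2 (degemination): /dd/ is a geminate; the first /d/ deletes. /zipaveadduoptuoh/ → zipaveaduoptuoh.
Rule 3 (intervocalic spirantization): /p/ is a stop between vowels /i/ and /a/, so it spirantizes to the fricative [f]. /d/ is a stop between vowels /a/ and /u/, so it spirantizes to the fricative [z]. /zipaveaduoptuoh/ → zifaveazuoptuoh.

zifaveazuoptuoh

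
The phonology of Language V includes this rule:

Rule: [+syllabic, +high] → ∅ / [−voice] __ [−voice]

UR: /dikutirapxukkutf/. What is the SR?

diktirapxkktf

/u/ is a high vowel flanked by voiceless consonants /k/ and /t/, so it deletes.
/u/ is a high vowel flanked by voiceless consonants /x/ and /k/, so it deletes.
/u/ is a high vowel flanked by voiceless consonants /k/ and /t/, so it deletes.
The other instances of /i/ do not occur in the required environment and remain unchanged.
Surface form: [diktirapxkktf].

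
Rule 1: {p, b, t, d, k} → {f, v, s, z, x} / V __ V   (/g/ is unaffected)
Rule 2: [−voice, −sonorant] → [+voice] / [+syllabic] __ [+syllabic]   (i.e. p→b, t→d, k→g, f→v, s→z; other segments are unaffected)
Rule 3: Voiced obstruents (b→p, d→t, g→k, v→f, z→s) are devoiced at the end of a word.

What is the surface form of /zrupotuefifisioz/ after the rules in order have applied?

zruvozuevivizios

Rule 1 (intervocalic spirantization): /p/ is a stop between vowels /u/ and /o/, so it spirantizes to the fricative [f]. /t/ is a stop between vowels /o/ and /u/, so it spirantizes to the fricative [s]. /zrupotuefifisioz/ → zrufosuefifisioz.
Rule 2 (intervocalic voicing): /f/ is a voiceless obstruent between vowels /u/ and /o/, so it voices to [v]. /s/ is a voiceless obstruent between vowels /o/ and /u/, so it voices to [z]. /f/ is a voiceless obstruent between vowels /e/ and /i/, so it voices to [v]. /f/ is a voiceless obstruent between vowels /i/ and /i/, so it voices to [v]. /s/ is a voiceless obstruent between vowels /i/ and /i/, so it voices to [z]. /zrufosuefifisioz/ → zruvozuevivizioz.
Rule 3 (final devoicing): /z/ is a voiced obstruent in word-final position, so it devoices to [s]. /zruvozuevivizioz/ → zruvozuevivizios.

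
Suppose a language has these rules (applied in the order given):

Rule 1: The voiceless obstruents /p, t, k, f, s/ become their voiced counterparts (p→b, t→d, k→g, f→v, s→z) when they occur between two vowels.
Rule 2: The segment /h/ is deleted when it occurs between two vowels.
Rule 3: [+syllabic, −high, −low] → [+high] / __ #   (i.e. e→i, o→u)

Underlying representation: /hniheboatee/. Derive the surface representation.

hnieboadei

Rule 1 (intervocalic voicing): /t/ is a voiceless obstruent between vowels /a/ and /e/, so it voices to [d]. /hniheboatee/ → hniheboadee.
Rule 2 (intervocalic h-deletion): /h/ occurs between vowels /i/ and /e/, so it deletes. /hniheboadee/ → hnieboadee.
Rule 3 (final vowel raising): /e/ is a mid vowel in word-final position, so it raises to [i]. /hnieboadee/ → hnieboadei.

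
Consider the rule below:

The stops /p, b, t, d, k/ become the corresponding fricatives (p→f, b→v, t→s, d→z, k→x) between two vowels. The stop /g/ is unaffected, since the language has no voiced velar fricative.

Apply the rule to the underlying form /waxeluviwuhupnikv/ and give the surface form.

No segment of /waxeluviwuhupnikv/ meets the structural description of the rule, so the form surfaces unchanged.

waxeluviwuhupnikv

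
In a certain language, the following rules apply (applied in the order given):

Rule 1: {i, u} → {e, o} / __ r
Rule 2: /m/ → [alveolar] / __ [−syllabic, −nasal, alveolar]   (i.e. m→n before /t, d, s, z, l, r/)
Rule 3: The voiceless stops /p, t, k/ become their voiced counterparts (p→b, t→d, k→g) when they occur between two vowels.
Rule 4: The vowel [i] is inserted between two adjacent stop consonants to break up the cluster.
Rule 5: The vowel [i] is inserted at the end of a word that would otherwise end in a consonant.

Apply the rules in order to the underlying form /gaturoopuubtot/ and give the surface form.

Rule 1 (pre-rhotic lowering): /u/ is a high vowel immediately before /r/, so it lowers to [o]. /gaturoopuubtot/ → gatoroopuubtot.
Rule 2 (nasal place assimilation): no segment meets the environment; /gatoroopuubtot/ is unchanged.
Rule 3 (intervocalic voicing): /t/ is a voiceless stop between vowels /a/ and /o/, so it voices to [d]. /p/ is a voiceless stop between vowels /o/ and /u/, so it voices to [b]. /gatoroopuubtot/ → gadoroobuubtot.
Rule 4 (stop-cluster i-epenthesis): /b/ and /t/ form a stop–stop cluster, so [i] is inserted between them. /gadoroobuubtot/ → gadoroobuubitot.
Rule 5 (final i-epenthesis): the form ends in the consonant /t/, so [i] is inserted word-finally. /gadoroobuubitot/ → gadoroobuubitoti.

gadoroobuubitoti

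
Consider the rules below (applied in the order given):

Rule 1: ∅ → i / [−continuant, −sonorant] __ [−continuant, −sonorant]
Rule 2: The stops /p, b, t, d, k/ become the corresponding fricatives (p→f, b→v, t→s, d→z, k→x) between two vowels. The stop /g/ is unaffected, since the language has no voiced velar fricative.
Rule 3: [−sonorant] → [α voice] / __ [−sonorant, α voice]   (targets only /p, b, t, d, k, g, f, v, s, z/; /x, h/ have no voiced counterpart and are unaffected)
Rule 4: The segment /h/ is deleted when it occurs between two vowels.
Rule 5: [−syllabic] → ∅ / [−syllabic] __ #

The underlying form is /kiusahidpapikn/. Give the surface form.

kiusaizifafik

Rule 1 (stop-cluster i-epenthesis): /d/ and /p/ form a stop–stop cluster, so [i] is inserted between them. /kiusahidpapikn/ → kiusahidipapikn.
Rule 2 (intervocalic spirantization): /d/ is a stop between vowels /i/ and /i/, so it spirantizes to the fricative [z]. /p/ is a stop between vowels /i/ and /a/, so it spirantizes to the fricative [f]. /p/ is a stop between vowels /a/ and /i/, so it spirantizes to the fricative [f]. /kiusahidipapikn/ → kiusahizifafikn.
Rule 3 (regressive voicing assimilation): no segment meets the environment; /kiusahizifafikn/ is unchanged.
Rule 4 (intervocalic h-deletion): /h/ occurs between vowels /a/ and /i/, so it deletes. /kiusahizifafikn/ → kiusaizifafikn.
Rule 5 (final cluster simplification): /n/ is the second consonant of a word-final cluster /kn/, so it deletes. /kiusaizifafikn/ → kiusaizifafik.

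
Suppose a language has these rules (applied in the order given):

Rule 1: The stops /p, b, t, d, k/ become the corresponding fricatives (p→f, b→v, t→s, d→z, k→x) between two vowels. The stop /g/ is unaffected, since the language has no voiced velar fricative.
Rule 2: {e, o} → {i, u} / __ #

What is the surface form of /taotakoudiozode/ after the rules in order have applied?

taosaxouziozozi

Rule 1 (intervocalic spirantization): /t/ is a stop between vowels /o/ and /a/, so it spirantizes to the fricative [s]. /k/ is a stop between vowels /a/ and /o/, so it spirantizes to the fricative [x]. /d/ is a stop between vowels /u/ and /i/, so it spirantizes to the fricative [z]. /d/ is a stop between vowels /o/ and /e/, so it spirantizes to the fricative [z]. /taotakoudiozode/ → taosaxouziozoze.
Rule 2 (final vowel raising): /e/ is a mid vowel in word-final position, so it raises to [i]. /taosaxouziozoze/ → taosaxouziozozi.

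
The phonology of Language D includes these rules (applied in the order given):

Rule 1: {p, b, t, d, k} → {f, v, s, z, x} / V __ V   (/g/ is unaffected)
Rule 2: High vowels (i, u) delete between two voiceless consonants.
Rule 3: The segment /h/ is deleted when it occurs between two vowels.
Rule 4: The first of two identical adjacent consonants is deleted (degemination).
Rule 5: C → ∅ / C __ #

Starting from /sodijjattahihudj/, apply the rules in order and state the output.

Rule 1 (intervocalic spirantization): /d/ is a stop between vowels /o/ and /i/, so it spirantizes to the fricative [z]. /sodijjattahihudj/ → sozijjattahihudj.
Rule 2 (high vowel syncope): /i/ is a high vowel flanked by voiceless consonants /h/ and /h/, so it deletes. /sozijjattahihudj/ → sozijjattahhudj.
Rule 3 (intervocalic h-deletion): no segment meets the environment; /sozijjattahhudj/ is unchanged.
Rule 4 (degemination): /jj/ is a geminate; the first /j/ deletes. /tt/ is a geminate; the first /t/ deletes. /hh/ is a geminate; the first /h/ deletes. /sozijjattahhudj/ → sozijatahudj.
Rule 5 (final cluster simplification): /j/ is the second consonant of a word-final cluster /dj/, so it deletes. /sozijatahudj/ → sozijatahud.

sozijatahud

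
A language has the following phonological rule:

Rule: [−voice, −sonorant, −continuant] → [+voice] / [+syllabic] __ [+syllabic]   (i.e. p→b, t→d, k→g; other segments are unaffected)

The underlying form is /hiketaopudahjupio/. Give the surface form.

/k/ is a voiceless stop between vowels /i/ and /e/, so it voices to [g].
/t/ is a voiceless stop between vowels /e/ and /a/, so it voices to [d].
/p/ is a voiceless stop between vowels /o/ and /u/, so it voices to [b].
/p/ is a voiceless stop between vowels /u/ and /i/, so it voices to [b].
Surface form: [higedaobudahjubio].

higedaobudahjubio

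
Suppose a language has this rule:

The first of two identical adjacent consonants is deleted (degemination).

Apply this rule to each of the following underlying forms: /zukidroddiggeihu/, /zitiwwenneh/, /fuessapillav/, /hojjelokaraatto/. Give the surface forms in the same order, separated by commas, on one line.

zukidrodigeihu, zitiweneh, fuesapilav, hojelokaraato

/zukidroddiggeihu/: /dd/ is a geminate; the first /d/ deletes. /gg/ is a geminate; the first /g/ deletes. → [zukidrodigeihu].
/zitiwwenneh/: /ww/ is a geminate; the first /w/ deletes. /nn/ is a geminate; the first /n/ deletes. → [zitiweneh].
/fuessapillav/: /ss/ is a geminate; the first /s/ deletes. /ll/ is a geminate; the first /l/ deletes. → [fuesapilav].
/hojjelokaraatto/: /jj/ is a geminate; the first /j/ deletes. /tt/ is a geminate; the first /t/ deletes. → [hojelokaraato].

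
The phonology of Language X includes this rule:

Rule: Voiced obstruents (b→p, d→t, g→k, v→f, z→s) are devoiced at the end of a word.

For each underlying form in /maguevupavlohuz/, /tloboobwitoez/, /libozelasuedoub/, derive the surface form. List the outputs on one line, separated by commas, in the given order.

/maguevupavlohuz/: /z/ is a voiced obstruent in word-final position, so it devoices to [s]. → [maguevupavlohus].
/tloboobwitoez/: /z/ is a voiced obstruent in word-final position, so it devoices to [s]. → [tloboobwitoes].
/libozelasuedoub/: /b/ is a voiced obstruent in word-final position, so it devoices to [p]. → [libozelasuedoup].

maguevupavlohus, tloboobwitoes, libozelasuedoup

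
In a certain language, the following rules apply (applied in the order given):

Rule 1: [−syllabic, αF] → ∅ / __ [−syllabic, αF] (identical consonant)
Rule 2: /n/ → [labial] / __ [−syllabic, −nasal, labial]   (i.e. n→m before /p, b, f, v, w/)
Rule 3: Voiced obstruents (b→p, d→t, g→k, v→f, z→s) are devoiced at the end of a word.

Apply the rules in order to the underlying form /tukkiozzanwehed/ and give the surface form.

tukiozamwehet

Rule 1 (degemination): /kk/ is a geminate; the first /k/ deletes. /zz/ is a geminate; the first /z/ deletes. /tukkiozzanwehed/ → tukiozanwehed.
Rule 2 (nasal place assimilation): /n/ precedes the labial consonant /w/, so it assimilates in place to [m]. /tukiozanwehed/ → tukiozamwehed.
Rule 3 (final devoicing): /d/ is a voiced obstruent in word-final position, so it devoices to [t]. /tukiozamwehed/ → tukiozamwehet.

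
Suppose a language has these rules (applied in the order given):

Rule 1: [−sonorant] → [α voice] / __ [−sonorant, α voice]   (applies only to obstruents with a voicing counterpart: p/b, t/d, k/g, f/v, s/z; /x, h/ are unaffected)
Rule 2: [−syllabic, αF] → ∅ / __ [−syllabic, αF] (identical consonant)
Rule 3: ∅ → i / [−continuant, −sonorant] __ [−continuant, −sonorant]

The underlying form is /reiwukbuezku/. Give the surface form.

reiwugibuesku

Rule 1 (regressive voicing assimilation): /k/ precedes the voiced obstruent /b/, so it voices to [g] by assimilation. /z/ precedes the voiceless obstruent /k/, so it devoices to [s] by assimilation. /reiwukbuezku/ → reiwugbuesku.
Rule 2 (degemination): no segment meets the environment; /reiwugbuesku/ is unchanged.
Rule 3 (stop-cluster i-epenthesis): /g/ and /b/ form a stop–stop cluster, so [i] is inserted between them. /reiwugbuesku/ → reiwugibuesku.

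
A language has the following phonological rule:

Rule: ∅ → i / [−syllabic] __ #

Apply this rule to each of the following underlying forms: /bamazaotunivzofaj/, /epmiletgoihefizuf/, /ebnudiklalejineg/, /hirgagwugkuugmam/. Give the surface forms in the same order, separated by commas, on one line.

/bamazaotunivzofaj/: the form ends in the consonant /j/, so [i] is inserted word-finally. → [bamazaotunivzofaji].
/epmiletgoihefizuf/: the form ends in the consonant /f/, so [i] is inserted word-finally. → [epmiletgoihefizufi].
/ebnudiklalejineg/: the form ends in the consonant /g/, so [i] is inserted word-finally. → [ebnudiklalejinegi].
/hirgagwugkuugmam/: the form ends in the consonant /m/, so [i] is inserted word-finally. → [hirgagwugkuugmami].

bamazaotunivzofaji, epmiletgoihefizufi, ebnudiklalejinegi, hirgagwugkuugmami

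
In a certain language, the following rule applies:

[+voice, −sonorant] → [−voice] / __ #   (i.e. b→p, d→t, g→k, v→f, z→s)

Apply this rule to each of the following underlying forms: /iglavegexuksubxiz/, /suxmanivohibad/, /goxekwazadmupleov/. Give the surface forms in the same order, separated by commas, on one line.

iglavegexuksubxis, suxmanivohibat, goxekwazadmupleof

/iglavegexuksubxiz/: /z/ is a voiced obstruent in word-final position, so it devoices to [s]. → [iglavegexuksubxis].
/suxmanivohibad/: /d/ is a voiced obstruent in word-final position, so it devoices to [t]. → [suxmanivohibat].
/goxekwazadmupleov/: /v/ is a voiced obstruent in word-final position, so it devoices to [f]. → [goxekwazadmupleof].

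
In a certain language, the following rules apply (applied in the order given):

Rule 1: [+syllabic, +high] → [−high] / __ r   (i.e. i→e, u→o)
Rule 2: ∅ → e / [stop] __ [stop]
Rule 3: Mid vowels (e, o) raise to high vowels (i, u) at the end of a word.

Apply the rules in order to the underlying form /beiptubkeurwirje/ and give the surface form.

Rule 1 (pre-rhotic lowering): /u/ is a high vowel immediately before /r/, so it lowers to [o]. /i/ is a high vowel immediately before /r/, so it lowers to [e]. /beiptubkeurwirje/ → beiptubkeorwerje.
Rule 2 (stop-cluster e-epenthesis): /p/ and /t/ form a stop–stop cluster, so [e] is inserted between them. /b/ and /k/ form a stop–stop cluster, so [e] is inserted between them. /beiptubkeorwerje/ → beipetubekeorwerje.
Rule 3 (final vowel raising): /e/ is a mid vowel in word-final position, so it raises to [i]. /beipetubekeorwerje/ → beipetubekeorwerji.

beipetubekeorwerji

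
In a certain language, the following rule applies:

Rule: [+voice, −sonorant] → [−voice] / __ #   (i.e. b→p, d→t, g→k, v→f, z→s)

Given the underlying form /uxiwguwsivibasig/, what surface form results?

/g/ is a voiced obstruent in word-final position, so it devoices to [k].
Surface form: [uxiwguwsivibasik].

uxiwguwsivibasik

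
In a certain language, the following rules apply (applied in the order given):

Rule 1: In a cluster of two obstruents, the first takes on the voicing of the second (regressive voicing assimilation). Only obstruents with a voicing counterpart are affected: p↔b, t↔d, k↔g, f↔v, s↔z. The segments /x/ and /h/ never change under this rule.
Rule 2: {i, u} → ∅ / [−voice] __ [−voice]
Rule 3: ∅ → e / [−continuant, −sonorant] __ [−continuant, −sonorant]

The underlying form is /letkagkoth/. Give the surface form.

Rule 1 (regressive voicing assimilation): /g/ precedes the voiceless obstruent /k/, so it devoices to [k] by assimilation. /letkagkoth/ → letkakkoth.
Rule 2 (high vowel syncope): no segment meets the environment; /letkakkoth/ is unchanged.
Rule 3 (stop-cluster e-epenthesis): /t/ and /k/ form a stop–stop cluster, so [e] is inserted between them. /k/ and /k/ form a stop–stop cluster, so [e] is inserted between them. /letkakkoth/ → letekakekoth.

letekakekoth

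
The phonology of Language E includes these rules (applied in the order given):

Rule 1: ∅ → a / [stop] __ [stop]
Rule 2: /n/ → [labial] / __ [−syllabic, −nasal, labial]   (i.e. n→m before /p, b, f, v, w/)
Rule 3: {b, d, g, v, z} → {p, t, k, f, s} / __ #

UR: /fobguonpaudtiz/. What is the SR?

Rule 1 (stop-cluster a-epenthesis): /b/ and /g/ form a stop–stop cluster, so [a] is inserted between them. /d/ and /t/ form a stop–stop cluster, so [a] is inserted between them. /fobguonpaudtiz/ → fobaguonpaudatiz.
Rule 2 (nasal place assimilation): /n/ precedes the labial consonant /p/, so it assimilates in place to [m]. /fobaguonpaudatiz/ → fobaguompaudatiz.
Rule 3 (final devoicing): /z/ is a voiced obstruent in word-final position, so it devoices to [s]. /fobaguompaudatiz/ → fobaguompaudatis.

fobaguompaudatis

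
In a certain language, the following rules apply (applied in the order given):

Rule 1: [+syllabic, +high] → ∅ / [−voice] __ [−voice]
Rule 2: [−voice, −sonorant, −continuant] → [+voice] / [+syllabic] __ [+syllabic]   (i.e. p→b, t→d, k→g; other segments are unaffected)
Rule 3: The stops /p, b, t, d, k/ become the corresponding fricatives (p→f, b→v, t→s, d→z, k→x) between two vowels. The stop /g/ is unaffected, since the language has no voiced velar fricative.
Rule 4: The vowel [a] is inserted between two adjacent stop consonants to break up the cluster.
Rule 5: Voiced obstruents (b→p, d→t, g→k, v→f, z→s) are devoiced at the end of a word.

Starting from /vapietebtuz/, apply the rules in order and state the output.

Rule 1 (high vowel syncope): no segment meets the environment; /vapietebtuz/ is unchanged.
Rule 2 (intervocalic voicing): /p/ is a voiceless stop between vowels /a/ and /i/, so it voices to [b]. /t/ is a voiceless stop between vowels /e/ and /e/, so it voices to [d]. /vapietebtuz/ → vabiedebtuz.
Rule 3 (intervocalic spirantization): /b/ is a stop between vowels /a/ and /i/, so it spirantizes to the fricative [v]. /d/ is a stop between vowels /e/ and /e/, so it spirantizes to the fricative [z]. /vabiedebtuz/ → vaviezebtuz.
Rule 4 (stop-cluster a-epenthesis): /b/ and /t/ form a stop–stop cluster, so [a] is inserted between them. /vaviezebtuz/ → vaviezebatuz.
Rule 5 (final devoicing): /z/ is a voiced obstruent in word-final position, so it devoices to [s]. /vaviezebatuz/ → vaviezebatus.

vaviezebatus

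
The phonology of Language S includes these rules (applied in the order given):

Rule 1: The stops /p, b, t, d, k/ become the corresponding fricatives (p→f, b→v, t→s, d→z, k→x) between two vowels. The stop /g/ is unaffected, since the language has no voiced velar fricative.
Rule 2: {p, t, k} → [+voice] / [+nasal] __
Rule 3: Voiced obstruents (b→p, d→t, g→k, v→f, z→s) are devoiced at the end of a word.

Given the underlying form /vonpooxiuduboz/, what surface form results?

Rule 1 (intervocalic spirantization): /d/ is a stop between vowels /u/ and /u/, so it spirantizes to the fricative [z]. /b/ is a stop between vowels /u/ and /o/, so it spirantizes to the fricative [v]. /vonpooxiuduboz/ → vonpooxiuzuvoz.
Rule 2 (post-nasal voicing): /p/ is a voiceless stop immediately after the nasal /n/, so it voices to [b]. /vonpooxiuzuvoz/ → vonbooxiuzuvoz.
Rule 3 (final devoicing): /z/ is a voiced obstruent in word-final position, so it devoices to [s]. /vonbooxiuzuvoz/ → vonbooxiuzuvos.

vonbooxiuzuvos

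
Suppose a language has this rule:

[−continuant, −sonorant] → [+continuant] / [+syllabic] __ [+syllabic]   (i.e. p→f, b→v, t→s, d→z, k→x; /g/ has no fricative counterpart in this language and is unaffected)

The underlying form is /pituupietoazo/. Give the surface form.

pisuufiesoazo

Scanning /pituupietoazo/: /p/ at position 1 is not in the conditioning environment; /t/ is a stop between vowels /i/ and /u/, so it spirantizes to the fricative [s]; /p/ is a stop between vowels /u/ and /i/, so it spirantizes to the fricative [f]; /t/ is a stop between vowels /e/ and /o/, so it spirantizes to the fricative [s].
Result: [pisuufiesoazo].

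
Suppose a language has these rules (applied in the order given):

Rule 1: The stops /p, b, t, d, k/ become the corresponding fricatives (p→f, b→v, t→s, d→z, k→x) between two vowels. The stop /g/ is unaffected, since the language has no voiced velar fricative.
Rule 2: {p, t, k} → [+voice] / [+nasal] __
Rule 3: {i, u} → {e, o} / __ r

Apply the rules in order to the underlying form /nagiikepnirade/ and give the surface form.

Rule 1 (intervocalic spirantization): /k/ is a stop between vowels /i/ and /e/, so it spirantizes to the fricative [x]. /d/ is a stop between vowels /a/ and /e/, so it spirantizes to the fricative [z]. /nagiikepnirade/ → nagiixepniraze.
Rule 2 (post-nasal voicing): no segment meets the environment; /nagiixepniraze/ is unchanged.
Rule 3 (pre-rhotic lowering): /i/ is a high vowel immediately before /r/, so it lowers to [e]. /nagiixepniraze/ → nagiixepneraze.

nagiixepneraze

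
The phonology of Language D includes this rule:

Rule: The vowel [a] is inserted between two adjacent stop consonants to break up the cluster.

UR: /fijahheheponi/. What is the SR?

fijahheheponi

No segment of /fijahheheponi/ meets the structural description of the rule, so the form surfaces unchanged.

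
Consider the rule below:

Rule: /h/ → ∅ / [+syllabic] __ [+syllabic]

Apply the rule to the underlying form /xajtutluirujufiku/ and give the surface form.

xajtutluirujufiku

No segment of /xajtutluirujufiku/ meets the structural description of the rule, so the form surfaces unchanged.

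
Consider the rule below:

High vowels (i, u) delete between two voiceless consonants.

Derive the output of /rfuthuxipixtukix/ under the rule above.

/u/ is a high vowel flanked by voiceless consonants /f/ and /t/, so it deletes.
/u/ is a high vowel flanked by voiceless consonants /h/ and /x/, so it deletes.
/i/ is a high vowel flanked by voiceless consonants /x/ and /p/, so it deletes.
/i/ is a high vowel flanked by voiceless consonants /p/ and /x/, so it deletes.
/u/ is a high vowel flanked by voiceless consonants /t/ and /k/, so it deletes.
/i/ is a high vowel flanked by voiceless consonants /k/ and /x/, so it deletes.
Surface form: [rfthxpxtkx].

rfthxpxtkx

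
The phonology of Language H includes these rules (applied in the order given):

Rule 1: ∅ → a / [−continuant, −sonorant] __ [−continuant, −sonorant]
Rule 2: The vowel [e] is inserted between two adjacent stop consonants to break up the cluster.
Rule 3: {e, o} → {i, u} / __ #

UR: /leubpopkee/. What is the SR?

leubapopakei

Rule 1 (stop-cluster a-epenthesis): /b/ and /p/ form a stop–stop cluster, so [a] is inserted between them. /p/ and /k/ form a stop–stop cluster, so [a] is inserted between them. /leubpopkee/ → leubapopakee.
Rule 2 (stop-cluster e-epenthesis): no segment meets the environment; /leubapopakee/ is unchanged.
Rule 3 (final vowel raising): /e/ is a mid vowel in word-final position, so it raises to [i]. /leubapopakee/ → leubapopakei.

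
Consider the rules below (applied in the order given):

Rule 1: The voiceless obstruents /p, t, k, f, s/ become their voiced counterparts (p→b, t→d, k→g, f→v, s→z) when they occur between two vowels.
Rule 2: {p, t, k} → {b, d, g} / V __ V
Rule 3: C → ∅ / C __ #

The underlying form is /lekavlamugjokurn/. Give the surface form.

Rule 1 (intervocalic voicing): /k/ is a voiceless obstruent between vowels /e/ and /a/, so it voices to [g]. /k/ is a voiceless obstruent between vowels /o/ and /u/, so it voices to [g]. /lekavlamugjokurn/ → legavlamugjogurn.
Rule 2 (intervocalic voicing): no segment meets the environment; /legavlamugjogurn/ is unchanged.
Rule 3 (final cluster simplification): /n/ is the second consonant of a word-final cluster /rn/, so it deletes. /legavlamugjogurn/ → legavlamugjogur.

legavlamugjogur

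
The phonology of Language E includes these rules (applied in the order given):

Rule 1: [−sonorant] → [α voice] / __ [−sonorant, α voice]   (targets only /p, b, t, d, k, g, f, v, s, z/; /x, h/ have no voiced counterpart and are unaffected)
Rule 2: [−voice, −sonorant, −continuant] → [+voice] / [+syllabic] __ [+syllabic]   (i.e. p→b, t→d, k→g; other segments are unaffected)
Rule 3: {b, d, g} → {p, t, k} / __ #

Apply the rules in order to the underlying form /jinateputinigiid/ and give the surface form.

Rule 1 (regressive voicing assimilation): no segment meets the environment; /jinateputinigiid/ is unchanged.
Rule 2 (intervocalic voicing): /t/ is a voiceless stop between vowels /a/ and /e/, so it voices to [d]. /p/ is a voiceless stop between vowels /e/ and /u/, so it voices to [b]. /t/ is a voiceless stop between vowels /u/ and /i/, so it voices to [d]. /jinateputinigiid/ → jinadebudinigiid.
Rule 3 (final devoicing): /d/ is a voiced stop in word-final position, so it devoices to [t]. /jinadebudinigiid/ → jinadebudinigiit.

jinadebudinigiit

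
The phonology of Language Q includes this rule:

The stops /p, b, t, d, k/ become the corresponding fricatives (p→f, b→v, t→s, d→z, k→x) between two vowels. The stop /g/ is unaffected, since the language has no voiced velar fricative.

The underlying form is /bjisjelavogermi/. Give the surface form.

bjisjelavogermi

No segment of /bjisjelavogermi/ meets the structural description of the rule, so the form surfaces unchanged.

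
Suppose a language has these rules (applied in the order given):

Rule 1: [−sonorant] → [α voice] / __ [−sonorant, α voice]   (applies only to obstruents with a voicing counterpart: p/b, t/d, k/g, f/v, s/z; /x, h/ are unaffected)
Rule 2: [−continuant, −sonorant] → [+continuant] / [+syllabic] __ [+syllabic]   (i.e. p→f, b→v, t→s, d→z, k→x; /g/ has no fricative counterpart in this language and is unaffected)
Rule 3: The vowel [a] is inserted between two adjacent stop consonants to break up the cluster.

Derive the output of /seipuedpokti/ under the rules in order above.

Rule 1 (regressive voicing assimilation): /d/ precedes the voiceless obstruent /p/, so it devoices to [t] by assimilation. /seipuedpokti/ → seipuetpokti.
Rule 2 (intervocalic spirantization): /p/ is a stop between vowels /i/ and /u/, so it spirantizes to the fricative [f]. /seipuetpokti/ → seifuetpokti.
Rule 3 (stop-cluster a-epenthesis): /t/ and /p/ form a stop–stop cluster, so [a] is inserted between them. /k/ and /t/ form a stop–stop cluster, so [a] is inserted between them. /seifuetpokti/ → seifuetapokati.

seifuetapokati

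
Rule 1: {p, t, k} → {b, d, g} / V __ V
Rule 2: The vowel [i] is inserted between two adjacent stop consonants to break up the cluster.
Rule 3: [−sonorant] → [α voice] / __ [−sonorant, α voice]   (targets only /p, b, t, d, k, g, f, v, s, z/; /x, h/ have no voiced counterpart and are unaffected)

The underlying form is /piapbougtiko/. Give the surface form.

piapibougitigo

Rule 1 (intervocalic voicing): /k/ is a voiceless stop between vowels /i/ and /o/, so it voices to [g]. /piapbougtiko/ → piapbougtigo.
Rule 2 (stop-cluster i-epenthesis): /p/ and /b/ form a stop–stop cluster, so [i] is inserted between them. /g/ and /t/ form a stop–stop cluster, so [i] is inserted between them. /piapbougtigo/ → piapibougitigo.
Rule 3 (regressive voicing assimilation): no segment meets the environment; /piapibougitigo/ is unchanged.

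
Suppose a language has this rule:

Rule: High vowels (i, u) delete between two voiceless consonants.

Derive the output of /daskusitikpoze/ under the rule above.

daskstkpoze

/u/ is a high vowel flanked by voiceless consonants /k/ and /s/, so it deletes.
/i/ is a high vowel flanked by voiceless consonants /s/ and /t/, so it deletes.
/i/ is a high vowel flanked by voiceless consonants /t/ and /k/, so it deletes.
Surface form: [daskstkpoze].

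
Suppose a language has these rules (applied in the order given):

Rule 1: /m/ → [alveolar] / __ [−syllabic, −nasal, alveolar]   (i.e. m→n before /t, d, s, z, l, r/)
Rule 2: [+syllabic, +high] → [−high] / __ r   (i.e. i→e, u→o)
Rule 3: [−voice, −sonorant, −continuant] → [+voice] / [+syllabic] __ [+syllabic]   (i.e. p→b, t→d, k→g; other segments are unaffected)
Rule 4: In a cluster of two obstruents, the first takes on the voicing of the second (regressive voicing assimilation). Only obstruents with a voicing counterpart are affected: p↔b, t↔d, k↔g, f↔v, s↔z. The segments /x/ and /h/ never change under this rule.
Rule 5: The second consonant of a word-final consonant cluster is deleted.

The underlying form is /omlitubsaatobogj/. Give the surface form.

Rule 1 (nasal place assimilation): /m/ precedes the alveolar consonant /l/, so it assimilates in place to [n]. /omlitubsaatobogj/ → onlitubsaatobogj.
Rule 2 (pre-rhotic lowering): no segment meets the environment; /onlitubsaatobogj/ is unchanged.
Rule 3 (intervocalic voicing): /t/ is a voiceless stop between vowels /i/ and /u/, so it voices to [d]. /t/ is a voiceless stop between vowels /a/ and /o/, so it voices to [d]. /onlitubsaatobogj/ → onlidubsaadobogj.
Rule 4 (regressive voicing assimilation): /b/ precedes the voiceless obstruent /s/, so it devoices to [p] by assimilation. /onlidubsaadobogj/ → onlidupsaadobogj.
Rule 5 (final cluster simplification): /j/ is the second consonant of a word-final cluster /gj/, so it deletes. /onlidupsaadobogj/ → onlidupsaadobog.

onlidupsaadobog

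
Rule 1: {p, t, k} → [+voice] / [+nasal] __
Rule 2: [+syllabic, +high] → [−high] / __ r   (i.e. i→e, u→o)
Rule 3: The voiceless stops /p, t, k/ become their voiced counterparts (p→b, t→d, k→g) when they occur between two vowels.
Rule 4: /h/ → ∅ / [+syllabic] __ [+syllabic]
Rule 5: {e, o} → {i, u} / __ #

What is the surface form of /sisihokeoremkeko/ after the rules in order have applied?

Rule 1 (post-nasal voicing): /k/ is a voiceless stop immediately after the nasal /m/, so it voices to [g]. /sisihokeoremkeko/ → sisihokeoremgeko.
Rule 2 (pre-rhotic lowering): no segment meets the environment; /sisihokeoremgeko/ is unchanged.
Rule 3 (intervocalic voicing): /k/ is a voiceless stop between vowels /o/ and /e/, so it voices to [g]. /k/ is a voiceless stop between vowels /e/ and /o/, so it voices to [g]. /sisihokeoremgeko/ → sisihogeoremgego.
Rule 4 (intervocalic h-deletion): /h/ occurs between vowels /i/ and /o/, so it deletes. /sisihogeoremgego/ → sisiogeoremgego.
Rule 5 (final vowel raising): /o/ is a mid vowel in word-final position, so it raises to [u]. /sisiogeoremgego/ → sisiogeoremgegu.

sisiogeoremgegu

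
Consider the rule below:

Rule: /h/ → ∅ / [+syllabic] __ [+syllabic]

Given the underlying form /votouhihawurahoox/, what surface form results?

votouiawuraoox

/h/ occurs between vowels /u/ and /i/, so it deletes.
/h/ occurs between vowels /i/ and /a/, so it deletes.
/h/ occurs between vowels /a/ and /o/, so it deletes.
Surface form: [votouiawuraoox].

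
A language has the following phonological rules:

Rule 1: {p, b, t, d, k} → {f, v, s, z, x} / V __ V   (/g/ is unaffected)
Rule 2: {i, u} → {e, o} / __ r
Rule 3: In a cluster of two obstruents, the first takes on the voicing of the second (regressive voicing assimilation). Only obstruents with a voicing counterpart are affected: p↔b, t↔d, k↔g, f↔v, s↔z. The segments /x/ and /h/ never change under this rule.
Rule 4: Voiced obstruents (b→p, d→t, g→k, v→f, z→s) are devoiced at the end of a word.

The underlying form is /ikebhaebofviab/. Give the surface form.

ixephaevovviap

Rule 1 (intervocalic spirantization): /k/ is a stop between vowels /i/ and /e/, so it spirantizes to the fricative [x]. /b/ is a stop between vowels /e/ and /o/, so it spirantizes to the fricative [v]. /ikebhaebofviab/ → ixebhaevofviab.
Rule 2 (pre-rhotic lowering): no segment meets the environment; /ixebhaevofviab/ is unchanged.
Rule 3 (regressive voicing assimilation): /b/ precedes the voiceless obstruent /h/, so it devoices to [p] by assimilation. /f/ precedes the voiced obstruent /v/, so it voices to [v] by assimilation. /ixebhaevofviab/ → ixephaevovviab.
Rule 4 (final devoicing): /b/ is a voiced obstruent in word-final position, so it devoices to [p]. /ixephaevovviab/ → ixephaevovviap.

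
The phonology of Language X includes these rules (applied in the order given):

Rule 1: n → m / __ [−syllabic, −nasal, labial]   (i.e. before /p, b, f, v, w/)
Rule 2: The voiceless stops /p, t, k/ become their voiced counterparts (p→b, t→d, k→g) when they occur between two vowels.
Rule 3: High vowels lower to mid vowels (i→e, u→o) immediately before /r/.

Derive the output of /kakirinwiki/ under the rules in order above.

Rule 1 (nasal place assimilation): /n/ precedes the labial consonant /w/, so it assimilates in place to [m]. /kakirinwiki/ → kakirimwiki.
Rule 2 (intervocalic voicing): /k/ is a voiceless stop between vowels /a/ and /i/, so it voices to [g]. /k/ is a voiceless stop between vowels /i/ and /i/, so it voices to [g]. /kakirimwiki/ → kagirimwigi.
Rule 3 (pre-rhotic lowering): /i/ is a high vowel immediately before /r/, so it lowers to [e]. /kagirimwigi/ → kagerimwigi.

kagerimwigi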